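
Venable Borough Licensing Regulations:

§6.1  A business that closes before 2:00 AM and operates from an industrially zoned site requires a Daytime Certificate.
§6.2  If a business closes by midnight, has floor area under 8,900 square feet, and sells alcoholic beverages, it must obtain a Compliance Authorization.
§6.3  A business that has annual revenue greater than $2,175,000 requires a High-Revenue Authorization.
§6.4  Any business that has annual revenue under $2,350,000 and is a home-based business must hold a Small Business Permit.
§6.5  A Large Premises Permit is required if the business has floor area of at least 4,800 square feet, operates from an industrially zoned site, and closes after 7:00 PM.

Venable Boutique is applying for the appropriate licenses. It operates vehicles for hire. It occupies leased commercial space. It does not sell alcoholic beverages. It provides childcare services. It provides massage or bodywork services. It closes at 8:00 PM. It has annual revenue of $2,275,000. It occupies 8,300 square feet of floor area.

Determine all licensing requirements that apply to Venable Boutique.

§6.1 closes 8:00 PM, at/before 2:00 AM; occupies leased commercial space (not: operates from an industrially zoned site) → Daytime Certificate not required.
§6.2 closes 8:00 PM, at/before midnight; floor area 8,300 square feet < 8,900 square feet; does not sell alcoholic beverages → Compliance Authorization not required.
§6.3 revenue $2,275,000 > $2,175,000 → High-Revenue Authorization required.
§6.4 revenue $2,275,000 < $2,350,000; occupies leased commercial space (not: is a home-based business) → Small Business Permit not required.
§6.5 floor area 8,300 square feet ≥ 4,800 square feet; occupies leased commercial space (not: operates from an industrially zoned site); closes 8:00 PM, after 7:00 PM → Large Premises Permit not required.

High-Revenue Authorization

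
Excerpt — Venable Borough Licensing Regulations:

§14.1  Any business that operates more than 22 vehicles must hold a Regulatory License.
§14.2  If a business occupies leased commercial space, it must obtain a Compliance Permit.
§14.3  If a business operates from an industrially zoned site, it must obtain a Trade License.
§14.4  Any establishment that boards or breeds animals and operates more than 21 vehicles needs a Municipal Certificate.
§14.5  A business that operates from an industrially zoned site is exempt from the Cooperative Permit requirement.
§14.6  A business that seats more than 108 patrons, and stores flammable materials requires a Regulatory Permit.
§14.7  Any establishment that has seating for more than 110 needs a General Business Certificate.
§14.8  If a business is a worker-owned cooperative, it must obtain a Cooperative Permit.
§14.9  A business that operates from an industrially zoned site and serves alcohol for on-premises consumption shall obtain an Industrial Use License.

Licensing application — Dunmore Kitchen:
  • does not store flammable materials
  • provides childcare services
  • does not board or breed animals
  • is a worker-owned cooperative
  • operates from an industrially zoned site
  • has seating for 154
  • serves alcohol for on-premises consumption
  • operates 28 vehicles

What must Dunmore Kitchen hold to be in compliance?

General Business Certificate, Industrial Use License, Regulatory License, Trade License

§14.1 vehicles 28 > 22 → Regulatory License required.
§14.2 operates from an industrially zoned site (not: occupies leased commercial space) → Compliance Permit not required.
§14.3 operates from an industrially zoned site → Trade License required.
§14.4 does not board or breed animals; vehicles 28 > 21 → Municipal Certificate not required.
§14.5 operates from an industrially zoned site → exempt from Cooperative Permit.
§14.6 seating 154 > 108; does not store flammable materials → Regulatory Permit not required.
§14.7 seating 154 > 110 → General Business Certificate required.
§14.8 is a worker-owned cooperative → Cooperative Permit required.
§14.9 operates from an industrially zoned site; serves alcohol for on-premises consumption → Industrial Use License required.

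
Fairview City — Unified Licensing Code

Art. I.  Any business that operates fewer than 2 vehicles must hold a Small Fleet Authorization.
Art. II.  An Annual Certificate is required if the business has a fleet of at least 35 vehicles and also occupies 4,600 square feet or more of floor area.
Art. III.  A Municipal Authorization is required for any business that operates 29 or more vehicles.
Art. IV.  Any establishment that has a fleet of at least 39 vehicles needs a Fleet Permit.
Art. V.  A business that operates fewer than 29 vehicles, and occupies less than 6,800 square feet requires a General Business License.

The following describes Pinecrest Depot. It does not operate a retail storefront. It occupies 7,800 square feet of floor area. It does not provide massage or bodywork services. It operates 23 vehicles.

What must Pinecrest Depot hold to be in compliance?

None

Art. I. vehicles 23 ≥ 2 → Small Fleet Authorization not required.
Art. II. vehicles 23 < 35; floor area 7,800 square feet ≥ 4,600 square feet → Annual Certificate not required.
Art. III. vehicles 23 < 29 → Municipal Authorization not required.
Art. IV. vehicles 23 < 39 → Fleet Permit not required.
Art. V. vehicles 23 < 29; floor area 7,800 square feet ≥ 6,800 square feet → General Business License not required.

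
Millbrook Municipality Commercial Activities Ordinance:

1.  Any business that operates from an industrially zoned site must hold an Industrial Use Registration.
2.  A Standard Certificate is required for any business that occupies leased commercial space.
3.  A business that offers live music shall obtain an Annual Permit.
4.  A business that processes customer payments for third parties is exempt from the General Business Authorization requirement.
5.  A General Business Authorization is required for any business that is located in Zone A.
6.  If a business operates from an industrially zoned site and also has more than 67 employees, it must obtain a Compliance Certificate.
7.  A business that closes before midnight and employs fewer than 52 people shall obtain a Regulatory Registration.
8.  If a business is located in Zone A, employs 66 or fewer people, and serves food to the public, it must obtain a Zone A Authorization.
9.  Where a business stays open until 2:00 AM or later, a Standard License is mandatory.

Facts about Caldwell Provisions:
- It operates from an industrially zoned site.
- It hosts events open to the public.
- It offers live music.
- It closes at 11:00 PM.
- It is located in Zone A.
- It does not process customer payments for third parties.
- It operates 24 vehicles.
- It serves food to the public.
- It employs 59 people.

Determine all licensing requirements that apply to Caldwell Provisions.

Annual Permit, General Business Authorization, Industrial Use Registration, Zone A Authorization

1. operates from an industrially zoned site → Industrial Use Registration required.
2. operates from an industrially zoned site (not: occupies leased commercial space) → Standard Certificate not required.
3. offers live music → Annual Permit required.
4. does not process customer payments for third parties → General Business Authorization exemption does not apply.
5. is located in Zone A → General Business Authorization required.
6. operates from an industrially zoned site; employees 59 ≤ 67 → Compliance Certificate not required.
7. closes 11:00 PM, at/before midnight; employees 59 ≥ 52 → Regulatory Registration not required.
8. is located in Zone A; employees 59 ≤ 66; serves food to the public → Zone A Authorization required.
9. closes 11:00 PM, at/before 2:00 AM → Standard License not required.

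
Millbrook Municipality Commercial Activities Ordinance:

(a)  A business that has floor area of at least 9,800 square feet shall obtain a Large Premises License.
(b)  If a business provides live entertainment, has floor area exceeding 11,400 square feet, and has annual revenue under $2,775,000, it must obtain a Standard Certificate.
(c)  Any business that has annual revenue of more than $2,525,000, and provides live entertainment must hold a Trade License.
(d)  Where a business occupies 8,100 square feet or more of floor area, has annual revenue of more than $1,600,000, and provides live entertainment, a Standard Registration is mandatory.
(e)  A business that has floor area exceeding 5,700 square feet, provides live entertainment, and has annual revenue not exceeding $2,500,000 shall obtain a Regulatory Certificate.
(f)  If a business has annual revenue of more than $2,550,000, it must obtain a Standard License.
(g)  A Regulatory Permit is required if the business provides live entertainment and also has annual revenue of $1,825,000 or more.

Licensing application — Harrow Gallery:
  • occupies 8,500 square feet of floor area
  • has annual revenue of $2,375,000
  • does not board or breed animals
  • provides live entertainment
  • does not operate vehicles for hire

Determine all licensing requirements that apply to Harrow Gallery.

Regulatory Certificate, Regulatory Permit, Standard Registration

(a) floor area 8,500 square feet < 9,800 square feet → Large Premises License not required.
(b) provides live entertainment; floor area 8,500 square feet ≤ 11,400 square feet; revenue $2,375,000 < $2,775,000 → Standard Certificate not required.
(c) revenue $2,375,000 ≤ $2,525,000; provides live entertainment → Trade License not required.
(d) floor area 8,500 square feet ≥ 8,100 square feet; revenue $2,375,000 > $1,600,000; provides live entertainment → Standard Registration required.
(e) floor area 8,500 square feet > 5,700 square feet; provides live entertainment; revenue $2,375,000 ≤ $2,500,000 → Regulatory Certificate required.
(f) revenue $2,375,000 ≤ $2,550,000 → Standard License not required.
(g) provides live entertainment; revenue $2,375,000 ≥ $1,825,000 → Regulatory Permit required.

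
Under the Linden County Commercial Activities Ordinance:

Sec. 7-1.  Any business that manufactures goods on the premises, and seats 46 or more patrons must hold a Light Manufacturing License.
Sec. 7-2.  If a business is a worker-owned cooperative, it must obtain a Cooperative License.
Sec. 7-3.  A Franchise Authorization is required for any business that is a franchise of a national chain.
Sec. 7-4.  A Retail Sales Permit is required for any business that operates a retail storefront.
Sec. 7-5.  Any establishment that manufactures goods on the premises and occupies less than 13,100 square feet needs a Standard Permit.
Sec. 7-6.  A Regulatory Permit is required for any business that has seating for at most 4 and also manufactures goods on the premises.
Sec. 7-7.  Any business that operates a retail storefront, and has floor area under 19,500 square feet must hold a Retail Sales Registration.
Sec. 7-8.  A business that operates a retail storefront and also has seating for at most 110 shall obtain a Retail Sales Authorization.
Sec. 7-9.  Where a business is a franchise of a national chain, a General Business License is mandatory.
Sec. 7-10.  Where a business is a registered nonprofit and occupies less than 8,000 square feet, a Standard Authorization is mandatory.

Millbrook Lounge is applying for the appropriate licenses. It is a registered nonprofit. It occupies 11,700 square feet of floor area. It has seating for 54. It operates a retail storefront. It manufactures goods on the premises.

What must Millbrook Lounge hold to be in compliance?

Light Manufacturing License, Retail Sales Authorization, Retail Sales Permit, Retail Sales Registration, Standard Permit

Sec. 7-1. manufactures goods on the premises; seating 54 ≥ 46 → Light Manufacturing License required.
Sec. 7-2. is a registered nonprofit (not: is a worker-owned cooperative) → Cooperative License not required.
Sec. 7-3. is a registered nonprofit (not: is a franchise of a national chain) → Franchise Authorization not required.
Sec. 7-4. operates a retail storefront → Retail Sales Permit required.
Sec. 7-5. manufactures goods on the premises; floor area 11,700 square feet < 13,100 square feet → Standard Permit required.
Sec. 7-6. seating 54 > 4; manufactures goods on the premises → Regulatory Permit not required.
Sec. 7-7. operates a retail storefront; floor area 11,700 square feet < 19,500 square feet → Retail Sales Registration required.
Sec. 7-8. operates a retail storefront; seating 54 ≤ 110 → Retail Sales Authorization required.
Sec. 7-9. is a registered nonprofit (not: is a franchise of a national chain) → General Business License not required.
Sec. 7-10. is a registered nonprofit; floor area 11,700 square feet ≥ 8,000 square feet → Standard Authorization not required.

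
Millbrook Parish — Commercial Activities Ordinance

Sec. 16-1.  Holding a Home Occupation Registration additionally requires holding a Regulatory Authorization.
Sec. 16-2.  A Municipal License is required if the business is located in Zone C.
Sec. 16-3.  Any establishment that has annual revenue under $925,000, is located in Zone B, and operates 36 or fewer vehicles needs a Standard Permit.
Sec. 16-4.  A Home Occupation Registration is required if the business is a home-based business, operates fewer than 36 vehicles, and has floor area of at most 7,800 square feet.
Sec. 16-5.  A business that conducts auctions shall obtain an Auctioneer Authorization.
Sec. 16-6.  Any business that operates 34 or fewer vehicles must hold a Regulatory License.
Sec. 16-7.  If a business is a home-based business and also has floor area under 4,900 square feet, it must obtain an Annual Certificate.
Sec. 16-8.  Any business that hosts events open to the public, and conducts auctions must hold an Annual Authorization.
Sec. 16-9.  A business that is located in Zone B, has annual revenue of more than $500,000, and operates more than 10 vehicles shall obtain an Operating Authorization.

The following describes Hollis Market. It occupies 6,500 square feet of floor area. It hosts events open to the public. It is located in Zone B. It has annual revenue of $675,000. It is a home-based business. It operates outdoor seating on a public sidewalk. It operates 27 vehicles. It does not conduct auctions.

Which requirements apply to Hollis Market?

Sec. 16-1. Home Occupation Registration is required → Regulatory Authorization also required.
Sec. 16-2. is located in Zone B (not: is located in Zone C) → Municipal License not required.
Sec. 16-3. revenue $675,000 < $925,000; is located in Zone B; vehicles 27 ≤ 36 → Standard Permit required.
Sec. 16-4. is a home-based business; vehicles 27 < 36; floor area 6,500 square feet ≤ 7,800 square feet → Home Occupation Registration required.
Sec. 16-5. does not conduct auctions → Auctioneer Authorization not required.
Sec. 16-6. vehicles 27 ≤ 34 → Regulatory License required.
Sec. 16-7. is a home-based business; floor area 6,500 square feet ≥ 4,900 square feet → Annual Certificate not required.
Sec. 16-8. hosts events open to the public; does not conduct auctions → Annual Authorization not required.
Sec. 16-9. is located in Zone B; revenue $675,000 > $500,000; vehicles 27 > 10 → Operating Authorization required.

Home Occupation Registration, Operating Authorization, Regulatory Authorization, Regulatory License, Standard Permit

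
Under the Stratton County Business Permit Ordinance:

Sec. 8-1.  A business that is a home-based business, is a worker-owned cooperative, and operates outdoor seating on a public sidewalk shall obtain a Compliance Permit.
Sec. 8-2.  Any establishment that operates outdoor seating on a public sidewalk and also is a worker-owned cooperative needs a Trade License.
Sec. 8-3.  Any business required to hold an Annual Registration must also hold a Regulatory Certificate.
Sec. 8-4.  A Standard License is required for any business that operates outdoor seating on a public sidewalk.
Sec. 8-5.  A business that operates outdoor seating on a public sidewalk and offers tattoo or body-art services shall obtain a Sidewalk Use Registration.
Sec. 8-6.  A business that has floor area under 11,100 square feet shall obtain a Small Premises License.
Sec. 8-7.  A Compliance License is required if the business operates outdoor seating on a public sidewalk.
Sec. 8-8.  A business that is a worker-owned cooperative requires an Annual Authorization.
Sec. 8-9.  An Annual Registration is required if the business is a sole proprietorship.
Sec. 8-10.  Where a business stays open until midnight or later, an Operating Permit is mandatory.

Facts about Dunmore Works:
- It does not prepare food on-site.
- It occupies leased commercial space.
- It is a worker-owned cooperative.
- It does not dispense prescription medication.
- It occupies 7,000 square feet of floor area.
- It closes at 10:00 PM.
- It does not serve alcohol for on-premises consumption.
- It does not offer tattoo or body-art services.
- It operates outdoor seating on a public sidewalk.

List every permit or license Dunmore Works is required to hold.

Annual Authorization, Compliance License, Small Premises License, Standard License, Trade License

Sec. 8-1. occupies leased commercial space (not: is a home-based business); is a worker-owned cooperative; operates outdoor seating on a public sidewalk → Compliance Permit not required.
Sec. 8-2. operates outdoor seating on a public sidewalk; is a worker-owned cooperative → Trade License required.
Sec. 8-3. Annual Registration is not required → no effect.
Sec. 8-4. operates outdoor seating on a public sidewalk → Standard License required.
Sec. 8-5. operates outdoor seating on a public sidewalk; does not offer tattoo or body-art services → Sidewalk Use Registration not required.
Sec. 8-6. floor area 7,000 square feet < 11,100 square feet → Small Premises License required.
Sec. 8-7. operates outdoor seating on a public sidewalk → Compliance License required.
Sec. 8-8. is a worker-owned cooperative → Annual Authorization required.
Sec. 8-9. is a worker-owned cooperative (not: is a sole proprietorship) → Annual Registration not required.
Sec. 8-10. closes 10:00 PM, at/before midnight → Operating Permit not required.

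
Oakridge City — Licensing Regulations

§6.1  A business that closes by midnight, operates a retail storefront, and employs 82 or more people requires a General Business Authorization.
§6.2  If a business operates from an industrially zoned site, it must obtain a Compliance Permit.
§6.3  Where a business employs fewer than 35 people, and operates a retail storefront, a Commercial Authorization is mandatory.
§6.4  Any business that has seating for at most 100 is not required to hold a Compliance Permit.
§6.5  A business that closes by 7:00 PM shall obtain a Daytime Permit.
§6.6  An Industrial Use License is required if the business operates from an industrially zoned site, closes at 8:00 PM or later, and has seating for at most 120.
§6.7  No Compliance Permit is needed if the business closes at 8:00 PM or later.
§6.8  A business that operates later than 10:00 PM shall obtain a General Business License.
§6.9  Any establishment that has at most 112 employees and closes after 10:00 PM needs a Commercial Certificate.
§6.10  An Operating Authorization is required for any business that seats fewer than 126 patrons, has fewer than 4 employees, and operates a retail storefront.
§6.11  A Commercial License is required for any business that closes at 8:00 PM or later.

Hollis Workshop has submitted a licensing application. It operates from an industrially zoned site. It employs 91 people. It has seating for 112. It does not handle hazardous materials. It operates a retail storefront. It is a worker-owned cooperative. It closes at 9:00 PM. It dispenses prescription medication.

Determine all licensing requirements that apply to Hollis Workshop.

§6.1 closes 9:00 PM, at/before midnight; operates a retail storefront; employees 91 ≥ 82 → General Business Authorization required.
§6.2 operates from an industrially zoned site → Compliance Permit required.
§6.3 employees 91 ≥ 35; operates a retail storefront → Commercial Authorization not required.
§6.4 seating 112 > 100 → Compliance Permit exemption does not apply.
§6.5 closes 9:00 PM, after 7:00 PM → Daytime Permit not required.
§6.6 operates from an industrially zoned site; closes 9:00 PM, after 8:00 PM; seating 112 ≤ 120 → Industrial Use License required.
§6.7 closes 9:00 PM, after 8:00 PM → exempt from Compliance Permit.
§6.8 closes 9:00 PM, at/before 10:00 PM → General Business License not required.
§6.9 employees 91 ≤ 112; closes 9:00 PM, at/before 10:00 PM → Commercial Certificate not required.
§6.10 seating 112 < 126; employees 91 ≥ 4; operates a retail storefront → Operating Authorization not required.
§6.11 closes 9:00 PM, after 8:00 PM → Commercial License required.

Commercial License, General Business Authorization, Industrial Use License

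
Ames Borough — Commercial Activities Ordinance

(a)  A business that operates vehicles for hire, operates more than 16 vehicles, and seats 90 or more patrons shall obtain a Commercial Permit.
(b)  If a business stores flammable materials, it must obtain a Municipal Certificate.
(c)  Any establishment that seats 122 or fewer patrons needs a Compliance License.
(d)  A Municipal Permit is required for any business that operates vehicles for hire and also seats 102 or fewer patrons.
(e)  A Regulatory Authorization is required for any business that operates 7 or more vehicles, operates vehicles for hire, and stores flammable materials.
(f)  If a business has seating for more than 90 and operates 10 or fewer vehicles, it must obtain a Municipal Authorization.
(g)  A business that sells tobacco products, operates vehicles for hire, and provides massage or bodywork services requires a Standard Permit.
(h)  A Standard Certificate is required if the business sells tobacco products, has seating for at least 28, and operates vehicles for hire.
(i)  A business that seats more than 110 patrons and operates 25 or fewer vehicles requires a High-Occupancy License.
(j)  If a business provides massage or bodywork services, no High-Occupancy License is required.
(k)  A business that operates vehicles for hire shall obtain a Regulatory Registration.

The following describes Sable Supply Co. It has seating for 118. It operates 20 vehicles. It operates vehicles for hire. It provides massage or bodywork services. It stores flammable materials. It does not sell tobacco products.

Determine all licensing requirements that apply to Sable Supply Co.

(a) operates vehicles for hire; vehicles 20 > 16; seating 118 ≥ 90 → Commercial Permit required.
(b) stores flammable materials → Municipal Certificate required.
(c) seating 118 ≤ 122 → Compliance License required.
(d) operates vehicles for hire; seating 118 > 102 → Municipal Permit not required.
(e) vehicles 20 ≥ 7; operates vehicles for hire; stores flammable materials → Regulatory Authorization required.
(f) seating 118 > 90; vehicles 20 > 10 → Municipal Authorization not required.
(g) does not sell tobacco products; operates vehicles for hire; provides massage or bodywork services → Standard Permit not required.
(h) does not sell tobacco products; seating 118 ≥ 28; operates vehicles for hire → Standard Certificate not required.
(i) seating 118 > 110; vehicles 20 ≤ 25 → High-Occupancy License required.
(j) provides massage or bodywork services → exempt from High-Occupancy License.
(k) operates vehicles for hire → Regulatory Registration required.

Commercial Permit, Compliance License, Municipal Certificate, Regulatory Authorization, Regulatory Registration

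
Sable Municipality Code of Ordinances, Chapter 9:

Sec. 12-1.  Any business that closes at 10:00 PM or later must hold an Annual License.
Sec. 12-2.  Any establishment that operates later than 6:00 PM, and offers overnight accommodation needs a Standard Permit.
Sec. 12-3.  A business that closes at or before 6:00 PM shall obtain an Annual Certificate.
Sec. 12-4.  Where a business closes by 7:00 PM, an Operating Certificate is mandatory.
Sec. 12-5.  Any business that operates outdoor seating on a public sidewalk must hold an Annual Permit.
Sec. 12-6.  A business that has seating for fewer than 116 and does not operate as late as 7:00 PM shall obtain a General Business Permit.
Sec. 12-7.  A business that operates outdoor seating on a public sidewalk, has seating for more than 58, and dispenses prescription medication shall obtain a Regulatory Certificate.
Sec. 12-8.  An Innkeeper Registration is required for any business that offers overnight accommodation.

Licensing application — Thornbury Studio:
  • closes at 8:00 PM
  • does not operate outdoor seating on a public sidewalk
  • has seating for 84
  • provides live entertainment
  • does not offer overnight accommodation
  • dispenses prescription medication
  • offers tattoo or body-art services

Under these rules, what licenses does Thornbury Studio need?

Sec. 12-1. closes 8:00 PM, at/before 10:00 PM → Annual License not required.
Sec. 12-2. closes 8:00 PM, after 6:00 PM; does not offer overnight accommodation → Standard Permit not required.
Sec. 12-3. closes 8:00 PM, after 6:00 PM → Annual Certificate not required.
Sec. 12-4. closes 8:00 PM, after 7:00 PM → Operating Certificate not required.
Sec. 12-5. does not operate outdoor seating on a public sidewalk → Annual Permit not required.
Sec. 12-6. seating 84 < 116; closes 8:00 PM, after 7:00 PM → General Business Permit not required.
Sec. 12-7. does not operate outdoor seating on a public sidewalk; seating 84 > 58; dispenses prescription medication → Regulatory Certificate not required.
Sec. 12-8. does not offer overnight accommodation → Innkeeper Registration not required.

None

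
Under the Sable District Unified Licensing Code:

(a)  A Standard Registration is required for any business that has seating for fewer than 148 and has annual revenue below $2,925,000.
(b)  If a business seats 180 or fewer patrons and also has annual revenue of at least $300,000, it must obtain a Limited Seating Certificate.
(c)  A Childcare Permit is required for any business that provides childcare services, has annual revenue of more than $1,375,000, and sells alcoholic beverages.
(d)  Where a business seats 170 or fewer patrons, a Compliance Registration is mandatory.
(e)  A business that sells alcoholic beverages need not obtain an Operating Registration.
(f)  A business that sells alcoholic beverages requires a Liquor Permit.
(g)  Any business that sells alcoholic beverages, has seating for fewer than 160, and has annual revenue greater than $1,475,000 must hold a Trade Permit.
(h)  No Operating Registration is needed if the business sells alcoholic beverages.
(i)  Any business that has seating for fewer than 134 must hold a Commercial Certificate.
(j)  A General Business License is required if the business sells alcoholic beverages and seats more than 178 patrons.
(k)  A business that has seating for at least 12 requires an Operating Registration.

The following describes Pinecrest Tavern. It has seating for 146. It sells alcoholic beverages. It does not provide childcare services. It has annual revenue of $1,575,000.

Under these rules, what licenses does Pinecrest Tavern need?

Compliance Registration, Limited Seating Certificate, Liquor Permit, Standard Registration, Trade Permit

(a) seating 146 < 148; revenue $1,575,000 < $2,925,000 → Standard Registration required.
(b) seating 146 ≤ 180; revenue $1,575,000 ≥ $300,000 → Limited Seating Certificate required.
(c) does not provide childcare services; revenue $1,575,000 > $1,375,000; sells alcoholic beverages → Childcare Permit not required.
(d) seating 146 ≤ 170 → Compliance Registration required.
(e) sells alcoholic beverages → exempt from Operating Registration.
(f) sells alcoholic beverages → Liquor Permit required.
(g) sells alcoholic beverages; seating 146 < 160; revenue $1,575,000 > $1,475,000 → Trade Permit required.
(h) sells alcoholic beverages → exempt from Operating Registration.
(i) seating 146 ≥ 134 → Commercial Certificate not required.
(j) sells alcoholic beverages; seating 146 ≤ 178 → General Business License not required.
(k) seating 146 ≥ 12 → Operating Registration required.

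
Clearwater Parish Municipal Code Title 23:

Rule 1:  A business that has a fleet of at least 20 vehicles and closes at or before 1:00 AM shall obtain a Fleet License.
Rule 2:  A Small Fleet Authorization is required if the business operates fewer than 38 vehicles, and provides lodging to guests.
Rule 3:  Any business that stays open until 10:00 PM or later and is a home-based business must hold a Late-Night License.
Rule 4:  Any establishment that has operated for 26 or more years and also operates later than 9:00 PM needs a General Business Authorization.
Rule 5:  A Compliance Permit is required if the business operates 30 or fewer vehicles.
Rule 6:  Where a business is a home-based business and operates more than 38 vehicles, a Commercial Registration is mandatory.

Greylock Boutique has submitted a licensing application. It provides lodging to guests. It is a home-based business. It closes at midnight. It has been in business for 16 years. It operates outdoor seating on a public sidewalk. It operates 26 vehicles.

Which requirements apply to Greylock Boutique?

Rule 1: vehicles 26 ≥ 20; closes midnight, at/before 1:00 AM → Fleet License required.
Rule 2: vehicles 26 < 38; provides lodging to guests → Small Fleet Authorization required.
Rule 3: closes midnight, after 10:00 PM; is a home-based business → Late-Night License required.
Rule 4: years in business 16 < 26; closes midnight, after 9:00 PM → General Business Authorization not required.
Rule 5: vehicles 26 ≤ 30 → Compliance Permit required.
Rule 6: is a home-based business; vehicles 26 ≤ 38 → Commercial Registration not required.

Compliance Permit, Fleet License, Late-Night License, Small Fleet Authorization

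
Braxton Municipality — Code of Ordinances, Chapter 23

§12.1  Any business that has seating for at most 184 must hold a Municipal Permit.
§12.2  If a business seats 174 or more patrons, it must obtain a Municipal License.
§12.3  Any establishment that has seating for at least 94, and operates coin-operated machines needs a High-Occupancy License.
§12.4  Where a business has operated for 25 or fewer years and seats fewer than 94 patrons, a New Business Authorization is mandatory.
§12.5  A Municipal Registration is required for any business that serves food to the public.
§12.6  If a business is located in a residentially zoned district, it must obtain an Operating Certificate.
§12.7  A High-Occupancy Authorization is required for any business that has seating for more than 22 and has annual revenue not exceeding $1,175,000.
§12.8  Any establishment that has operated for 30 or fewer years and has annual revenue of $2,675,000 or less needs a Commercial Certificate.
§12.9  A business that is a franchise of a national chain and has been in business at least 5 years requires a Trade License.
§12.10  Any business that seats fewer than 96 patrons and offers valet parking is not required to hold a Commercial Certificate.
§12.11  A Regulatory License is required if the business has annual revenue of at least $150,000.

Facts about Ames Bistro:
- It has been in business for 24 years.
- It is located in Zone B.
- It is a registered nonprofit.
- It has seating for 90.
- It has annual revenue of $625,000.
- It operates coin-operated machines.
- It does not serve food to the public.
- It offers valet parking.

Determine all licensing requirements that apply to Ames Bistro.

High-Occupancy Authorization, Municipal Permit, New Business Authorization, Regulatory License

§12.1 seating 90 ≤ 184 → Municipal Permit required.
§12.2 seating 90 < 174 → Municipal License not required.
§12.3 seating 90 < 94; operates coin-operated machines → High-Occupancy License not required.
§12.4 years in business 24 ≤ 25; seating 90 < 94 → New Business Authorization required.
§12.5 does not serve food to the public → Municipal Registration not required.
§12.6 is located in Zone B (not: is located in a residentially zoned district) → Operating Certificate not required.
§12.7 seating 90 > 22; revenue $625,000 ≤ $1,175,000 → High-Occupancy Authorization required.
§12.8 years in business 24 ≤ 30; revenue $625,000 ≤ $2,675,000 → Commercial Certificate required.
§12.9 is a registered nonprofit (not: is a franchise of a national chain); years in business 24 ≥ 5 → Trade License not required.
§12.10 seating 90 < 96; offers valet parking → exempt from Commercial Certificate.
§12.11 revenue $625,000 ≥ $150,000 → Regulatory License required.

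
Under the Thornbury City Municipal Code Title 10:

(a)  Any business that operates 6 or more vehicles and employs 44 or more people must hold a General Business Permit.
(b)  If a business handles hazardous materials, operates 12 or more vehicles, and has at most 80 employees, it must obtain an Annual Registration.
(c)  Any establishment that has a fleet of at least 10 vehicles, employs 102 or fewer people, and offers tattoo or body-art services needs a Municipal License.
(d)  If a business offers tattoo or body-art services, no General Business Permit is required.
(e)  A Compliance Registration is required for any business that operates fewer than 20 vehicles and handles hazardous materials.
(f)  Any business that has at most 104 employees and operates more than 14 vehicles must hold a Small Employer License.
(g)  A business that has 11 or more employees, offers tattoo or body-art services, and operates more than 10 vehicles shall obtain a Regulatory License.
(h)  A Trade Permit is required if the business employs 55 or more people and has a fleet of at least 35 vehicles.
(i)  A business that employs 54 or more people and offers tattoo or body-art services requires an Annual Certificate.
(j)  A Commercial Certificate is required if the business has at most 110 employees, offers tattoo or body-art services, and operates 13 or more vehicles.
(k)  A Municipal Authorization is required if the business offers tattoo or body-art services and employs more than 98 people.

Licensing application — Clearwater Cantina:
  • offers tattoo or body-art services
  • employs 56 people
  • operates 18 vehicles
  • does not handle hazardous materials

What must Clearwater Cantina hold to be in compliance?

(a) vehicles 18 ≥ 6; employees 56 ≥ 44 → General Business Permit required.
(b) does not handle hazardous materials; vehicles 18 ≥ 12; employees 56 ≤ 80 → Annual Registration not required.
(c) vehicles 18 ≥ 10; employees 56 ≤ 102; offers tattoo or body-art services → Municipal License required.
(d) offers tattoo or body-art services → exempt from General Business Permit.
(e) vehicles 18 < 20; does not handle hazardous materials → Compliance Registration not required.
(f) employees 56 ≤ 104; vehicles 18 > 14 → Small Employer License required.
(g) employees 56 ≥ 11; offers tattoo or body-art services; vehicles 18 > 10 → Regulatory License required.
(h) employees 56 ≥ 55; vehicles 18 < 35 → Trade Permit not required.
(i) employees 56 ≥ 54; offers tattoo or body-art services → Annual Certificate required.
(j) employees 56 ≤ 110; offers tattoo or body-art services; vehicles 18 ≥ 13 → Commercial Certificate required.
(k) offers tattoo or body-art services; employees 56 ≤ 98 → Municipal Authorization not required.

Annual Certificate, Commercial Certificate, Municipal License, Regulatory License, Small Employer License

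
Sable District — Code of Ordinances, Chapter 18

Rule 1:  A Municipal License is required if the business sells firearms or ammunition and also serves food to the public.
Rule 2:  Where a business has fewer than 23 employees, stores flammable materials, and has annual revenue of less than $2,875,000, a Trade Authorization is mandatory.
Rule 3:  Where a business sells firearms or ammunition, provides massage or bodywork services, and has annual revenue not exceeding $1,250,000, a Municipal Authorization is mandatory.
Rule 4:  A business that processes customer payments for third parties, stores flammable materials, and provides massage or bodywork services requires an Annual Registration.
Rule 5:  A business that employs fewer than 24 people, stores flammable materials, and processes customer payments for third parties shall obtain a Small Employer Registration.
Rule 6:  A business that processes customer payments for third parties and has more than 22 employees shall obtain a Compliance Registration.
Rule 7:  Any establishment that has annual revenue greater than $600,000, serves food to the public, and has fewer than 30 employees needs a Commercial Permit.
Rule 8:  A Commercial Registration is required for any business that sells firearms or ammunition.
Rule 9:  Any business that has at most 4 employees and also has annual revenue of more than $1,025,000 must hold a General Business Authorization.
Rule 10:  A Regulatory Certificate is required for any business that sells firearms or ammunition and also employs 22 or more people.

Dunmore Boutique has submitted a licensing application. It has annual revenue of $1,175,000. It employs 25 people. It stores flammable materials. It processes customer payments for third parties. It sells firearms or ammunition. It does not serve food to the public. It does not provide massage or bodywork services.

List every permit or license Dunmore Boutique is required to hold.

Rule 1: sells firearms or ammunition; does not serve food to the public → Municipal License not required.
Rule 2: employees 25 ≥ 23; stores flammable materials; revenue $1,175,000 < $2,875,000 → Trade Authorization not required.
Rule 3: sells firearms or ammunition; does not provide massage or bodywork services; revenue $1,175,000 ≤ $1,250,000 → Municipal Authorization not required.
Rule 4: processes customer payments for third parties; stores flammable materials; does not provide massage or bodywork services → Annual Registration not required.
Rule 5: employees 25 ≥ 24; stores flammable materials; processes customer payments for third parties → Small Employer Registration not required.
Rule 6: processes customer payments for third parties; employees 25 > 22 → Compliance Registration required.
Rule 7: revenue $1,175,000 > $600,000; does not serve food to the public; employees 25 < 30 → Commercial Permit not required.
Rule 8: sells firearms or ammunition → Commercial Registration required.
Rule 9: employees 25 > 4; revenue $1,175,000 > $1,025,000 → General Business Authorization not required.
Rule 10: sells firearms or ammunition; employees 25 ≥ 22 → Regulatory Certificate required.

Commercial Registration, Compliance Registration, Regulatory Certificate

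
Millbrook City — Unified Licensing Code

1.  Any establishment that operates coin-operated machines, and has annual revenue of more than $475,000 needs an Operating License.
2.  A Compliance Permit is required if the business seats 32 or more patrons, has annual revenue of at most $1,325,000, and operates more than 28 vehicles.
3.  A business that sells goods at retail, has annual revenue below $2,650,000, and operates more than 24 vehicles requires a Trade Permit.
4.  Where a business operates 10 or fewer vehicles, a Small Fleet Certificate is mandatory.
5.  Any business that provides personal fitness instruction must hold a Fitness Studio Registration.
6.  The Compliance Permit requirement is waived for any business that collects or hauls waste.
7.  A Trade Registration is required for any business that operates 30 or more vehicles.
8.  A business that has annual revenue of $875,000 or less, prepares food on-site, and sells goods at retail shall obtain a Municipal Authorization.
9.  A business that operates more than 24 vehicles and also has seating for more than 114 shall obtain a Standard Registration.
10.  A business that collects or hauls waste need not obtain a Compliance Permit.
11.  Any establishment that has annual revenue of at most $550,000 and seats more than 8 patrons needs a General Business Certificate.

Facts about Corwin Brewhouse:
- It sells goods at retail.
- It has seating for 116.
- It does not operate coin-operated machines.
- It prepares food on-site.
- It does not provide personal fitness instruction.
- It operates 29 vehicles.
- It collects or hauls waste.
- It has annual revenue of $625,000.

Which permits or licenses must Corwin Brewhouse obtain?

1. does not operate coin-operated machines; revenue $625,000 > $475,000 → Operating License not required.
2. seating 116 ≥ 32; revenue $625,000 ≤ $1,325,000; vehicles 29 > 28 → Compliance Permit required.
3. sells goods at retail; revenue $625,000 < $2,650,000; vehicles 29 > 24 → Trade Permit required.
4. vehicles 29 > 10 → Small Fleet Certificate not required.
5. does not provide personal fitness instruction → Fitness Studio Registration not required.
6. collects or hauls waste → exempt from Compliance Permit.
7. vehicles 29 < 30 → Trade Registration not required.
8. revenue $625,000 ≤ $875,000; prepares food on-site; sells goods at retail → Municipal Authorization required.
9. vehicles 29 > 24; seating 116 > 114 → Standard Registration required.
10. collects or hauls waste → exempt from Compliance Permit.
11. revenue $625,000 > $550,000; seating 116 > 8 → General Business Certificate not required.

Municipal Authorization, Standard Registration, Trade Permit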